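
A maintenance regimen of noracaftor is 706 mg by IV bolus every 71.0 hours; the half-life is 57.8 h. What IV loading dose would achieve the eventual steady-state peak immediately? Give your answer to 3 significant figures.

1230 mg

k = ln 2 / 57.8 = 0.01199 h⁻¹
Accumulation ratio R = 1 / (1 − e^(−kτ)) = 1 / (1 − e^(−0.01199×71.0)) = 1 / (1 − 0.4268) = 1.745
Loading dose = maintenance dose × R = 706 × 1.745 ≈ 1230 mg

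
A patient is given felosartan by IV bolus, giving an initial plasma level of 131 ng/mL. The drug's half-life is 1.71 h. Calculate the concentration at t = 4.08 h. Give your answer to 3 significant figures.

k = ln 2 / 1.71 = 0.4053 h⁻¹
C(t) = C₀ e^(−kt) = 131 × e^(−0.4053 × 4.08) = 131 × e^(−1.654) = 131 × 0.1913 ≈ 25.1 ng/mL

25.1 ng/mL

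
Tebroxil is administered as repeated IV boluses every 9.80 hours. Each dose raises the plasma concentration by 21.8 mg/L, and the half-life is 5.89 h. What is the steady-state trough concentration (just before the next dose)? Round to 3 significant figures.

10.1 mg/L

k = ln 2 / 5.89 = 0.1177 h⁻¹
Fraction remaining after one interval: e^(−kτ) = e^(−0.1177 × 9.80) = 0.3156
R = 1 / (1 − 0.3156) = 1.461
Css,max = 21.8 × 1.461 = 31.85 mg/L
Css,min = Css,max × e^(−kτ) = 31.85 × 0.3156 ≈ 10.1 mg/L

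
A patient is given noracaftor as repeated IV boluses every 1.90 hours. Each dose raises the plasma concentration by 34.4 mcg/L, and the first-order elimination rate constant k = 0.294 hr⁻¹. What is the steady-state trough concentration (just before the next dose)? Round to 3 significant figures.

Fraction remaining after one interval: e^(−kτ) = e^(−0.2940 × 1.90) = 0.5720
R = 1 / (1 − 0.5720) = 2.336
Css,max = 34.4 × 2.336 = 80.38 mcg/L
Css,min = Css,max × e^(−kτ) = 80.38 × 0.5720 ≈ 46.0 mcg/L

46.0 mcg/L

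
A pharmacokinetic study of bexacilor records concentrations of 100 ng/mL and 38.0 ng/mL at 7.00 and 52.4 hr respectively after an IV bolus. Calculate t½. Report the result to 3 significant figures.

k = ln(C₁/C₂) / (t₂ − t₁) = ln(100/38.0) / (52.4 − 7.00)
  = 0.9676 / 45.40 = 0.02131 hr⁻¹
t½ = ln 2 / k = ln 2 / 0.02131 ≈ 32.5 hours

32.5 hours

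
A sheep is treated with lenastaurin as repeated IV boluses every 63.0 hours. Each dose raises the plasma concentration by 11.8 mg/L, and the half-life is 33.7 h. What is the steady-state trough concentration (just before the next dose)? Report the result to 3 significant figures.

4.45 mg/L

k = ln 2 / 33.7 = 0.02057 h⁻¹
Fraction remaining after one interval: e^(−kτ) = e^(−0.02057 × 63.0) = 0.2737
R = 1 / (1 − 0.2737) = 1.377
Css,max = 11.8 × 1.377 = 16.25 mg/L
Css,min = Css,max × e^(−kτ) = 16.25 × 0.2737 ≈ 4.45 mg/L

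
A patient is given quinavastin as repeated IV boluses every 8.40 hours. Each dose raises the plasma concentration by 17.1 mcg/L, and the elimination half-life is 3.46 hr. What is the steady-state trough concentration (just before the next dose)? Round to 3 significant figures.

3.90 mcg/L

k = ln 2 / 3.46 = 0.2003 hr⁻¹
Fraction remaining after one interval: e^(−kτ) = e^(−0.2003 × 8.40) = 0.1859
R = 1 / (1 − 0.1859) = 1.228
Css,max = 17.1 × 1.228 = 21.00 mcg/L
Css,min = Css,max × e^(−kτ) = 21.00 × 0.1859 ≈ 3.90 mcg/L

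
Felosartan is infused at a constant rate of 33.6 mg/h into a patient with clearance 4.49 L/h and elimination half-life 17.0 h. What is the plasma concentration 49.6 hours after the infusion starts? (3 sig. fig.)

Css = rate / CL = 33.6 / 4.49 = 7.483 µg/mL
k = ln 2 / 17.0 = 0.04077 h⁻¹
C(t) = Css (1 − e^(−kt)) = 7.483 × (1 − e^(−2.022)) = 7.483 × 0.8677 ≈ 6.49 µg/mL

6.49 µg/mL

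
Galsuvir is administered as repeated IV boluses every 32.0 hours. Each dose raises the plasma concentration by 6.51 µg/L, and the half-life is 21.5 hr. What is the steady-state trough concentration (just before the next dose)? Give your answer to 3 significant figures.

k = ln 2 / 21.5 = 0.03224 hr⁻¹
Fraction remaining after one interval: e^(−kτ) = e^(−0.03224 × 32.0) = 0.3564
R = 1 / (1 − 0.3564) = 1.554
Css,max = 6.51 × 1.554 = 10.12 µg/L
Css,min = Css,max × e^(−kτ) = 10.12 × 0.3564 ≈ 3.61 µg/L

3.61 µg/L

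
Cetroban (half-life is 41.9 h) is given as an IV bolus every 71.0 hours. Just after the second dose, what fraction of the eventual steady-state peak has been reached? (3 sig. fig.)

k = ln 2 / 41.9 = 0.01654 h⁻¹
f_n = 1 − e^(−nkτ) = 1 − e^(−2 × 0.01654 × 71.0) = 1 − e^(−2.349) = 1 − 0.09546 ≈ 0.905

0.905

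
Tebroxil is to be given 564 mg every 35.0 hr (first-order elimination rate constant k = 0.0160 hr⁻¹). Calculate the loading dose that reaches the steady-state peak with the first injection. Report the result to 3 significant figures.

1320 mg

Accumulation ratio R = 1 / (1 − e^(−kτ)) = 1 / (1 − e^(−0.01600×35.0)) = 1 / (1 − 0.5712) = 2.332
Loading dose = maintenance dose × R = 564 × 2.332 ≈ 1320 mg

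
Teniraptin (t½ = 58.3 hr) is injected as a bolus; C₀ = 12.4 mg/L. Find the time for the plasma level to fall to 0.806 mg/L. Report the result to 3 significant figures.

k = ln 2 / 58.3 = 0.01189 hr⁻¹
C(t) = C₀ e^(−kt)  ⇒  t = ln(C₀/C) / k
t = ln(12.4/0.806) / 0.01189 = 2.733 / 0.01189 ≈ 230 hours

230 hours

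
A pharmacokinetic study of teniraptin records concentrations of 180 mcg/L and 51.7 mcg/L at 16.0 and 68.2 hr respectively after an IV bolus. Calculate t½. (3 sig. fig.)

29.0 hours

k = ln(C₁/C₂) / (t₂ − t₁) = ln(180/51.7) / (68.2 − 16.0)
  = 1.247 / 52.20 = 0.02390 hr⁻¹
t½ = ln 2 / k = ln 2 / 0.02390 ≈ 29.0 hours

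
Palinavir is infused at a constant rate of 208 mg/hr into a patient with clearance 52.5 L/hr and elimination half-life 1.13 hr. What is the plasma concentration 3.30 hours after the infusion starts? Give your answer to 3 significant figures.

Css = rate / CL = 208 / 52.5 = 3.962 µg/mL
k = ln 2 / 1.13 = 0.6134 hr⁻¹
C(t) = Css (1 − e^(−kt)) = 3.962 × (1 − e^(−2.024)) = 3.962 × 0.8679 ≈ 3.44 µg/mL

3.44 µg/mL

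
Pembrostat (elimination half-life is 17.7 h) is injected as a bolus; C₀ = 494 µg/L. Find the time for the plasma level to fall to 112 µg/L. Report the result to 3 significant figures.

37.9 hours

k = ln 2 / 17.7 = 0.03916 h⁻¹
C(t) = C₀ e^(−kt)  ⇒  t = ln(C₀/C) / k
t = ln(494/112) / 0.03916 = 1.484 / 0.03916 ≈ 37.9 hours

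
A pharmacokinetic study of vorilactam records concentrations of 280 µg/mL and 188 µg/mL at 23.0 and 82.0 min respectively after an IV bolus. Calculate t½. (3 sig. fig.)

k = ln(C₁/C₂) / (t₂ − t₁) = ln(280/188) / (82.0 − 23.0)
  = 0.3983 / 59.00 = 0.006752 min⁻¹
t½ = ln 2 / k = ln 2 / 0.006752 ≈ 103 minutes

103 minutes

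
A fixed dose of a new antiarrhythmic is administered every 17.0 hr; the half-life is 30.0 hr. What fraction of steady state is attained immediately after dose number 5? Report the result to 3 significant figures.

k = ln 2 / 30.0 = 0.02310 hr⁻¹
f_n = 1 − e^(−nkτ) = 1 − e^(−5 × 0.02310 × 17.0) = 1 − e^(−1.964) = 1 − 0.1403 ≈ 0.860

0.860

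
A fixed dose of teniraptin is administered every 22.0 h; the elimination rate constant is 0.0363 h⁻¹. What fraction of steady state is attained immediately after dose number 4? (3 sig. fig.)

0.959

f_n = 1 − e^(−nkτ) = 1 − e^(−4 × 0.03630 × 22.0) = 1 − e^(−3.194) = 1 − 0.04099 ≈ 0.959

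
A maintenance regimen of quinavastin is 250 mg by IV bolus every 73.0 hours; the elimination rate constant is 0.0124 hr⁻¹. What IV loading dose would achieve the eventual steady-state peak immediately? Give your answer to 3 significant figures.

Accumulation ratio R = 1 / (1 − e^(−kτ)) = 1 / (1 − e^(−0.01240×73.0)) = 1 / (1 − 0.4045) = 1.679
Loading dose = maintenance dose × R = 250 × 1.679 ≈ 420 mg

420 mg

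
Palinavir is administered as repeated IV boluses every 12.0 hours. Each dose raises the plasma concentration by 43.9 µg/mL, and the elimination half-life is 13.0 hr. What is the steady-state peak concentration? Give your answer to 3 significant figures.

k = ln 2 / 13.0 = 0.05332 hr⁻¹
Fraction remaining after one interval: e^(−kτ) = e^(−0.05332 × 12.0) = 0.5274
R = 1 / (1 − 0.5274) = 2.116
Css,max = 43.9 × 2.116 ≈ 92.9 µg/mL

92.9 µg/mL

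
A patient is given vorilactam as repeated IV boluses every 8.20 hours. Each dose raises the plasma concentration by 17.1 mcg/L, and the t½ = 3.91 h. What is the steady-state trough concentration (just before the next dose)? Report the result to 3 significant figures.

5.22 mcg/L

k = ln 2 / 3.91 = 0.1773 h⁻¹
Fraction remaining after one interval: e^(−kτ) = e^(−0.1773 × 8.20) = 0.2337
R = 1 / (1 − 0.2337) = 1.305
Css,max = 17.1 × 1.305 = 22.32 mcg/L
Css,min = Css,max × e^(−kτ) = 22.32 × 0.2337 ≈ 5.22 mcg/L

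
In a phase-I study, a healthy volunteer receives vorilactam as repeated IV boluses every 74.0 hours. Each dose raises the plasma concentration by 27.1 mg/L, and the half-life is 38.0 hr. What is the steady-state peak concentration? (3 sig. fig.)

k = ln 2 / 38.0 = 0.01824 hr⁻¹
Fraction remaining after one interval: e^(−kτ) = e^(−0.01824 × 74.0) = 0.2593
R = 1 / (1 − 0.2593) = 1.350
Css,max = 27.1 × 1.350 ≈ 36.6 mg/L

36.6 mg/L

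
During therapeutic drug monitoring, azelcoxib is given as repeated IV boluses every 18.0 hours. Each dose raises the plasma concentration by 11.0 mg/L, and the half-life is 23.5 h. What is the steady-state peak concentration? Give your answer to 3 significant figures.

k = ln 2 / 23.5 = 0.02950 h⁻¹
Fraction remaining after one interval: e^(−kτ) = e^(−0.02950 × 18.0) = 0.5881
R = 1 / (1 − 0.5881) = 2.428
Css,max = 11.0 × 2.428 ≈ 26.7 mg/L

26.7 mg/L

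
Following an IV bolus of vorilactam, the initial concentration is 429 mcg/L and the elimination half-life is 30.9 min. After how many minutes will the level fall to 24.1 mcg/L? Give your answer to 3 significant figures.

k = ln 2 / 30.9 = 0.02243 min⁻¹
C(t) = C₀ e^(−kt)  ⇒  t = ln(C₀/C) / k
t = ln(429/24.1) / 0.02243 = 2.879 / 0.02243 ≈ 128 minutes

128 minutes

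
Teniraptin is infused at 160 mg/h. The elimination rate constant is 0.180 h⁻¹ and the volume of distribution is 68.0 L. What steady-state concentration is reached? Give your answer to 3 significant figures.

13.1 mg/L

CL = k · V = 0.180 × 68.0 = 12.24 L/h
Css = rate / CL = 160 / 12.24 ≈ 13.1 mg/L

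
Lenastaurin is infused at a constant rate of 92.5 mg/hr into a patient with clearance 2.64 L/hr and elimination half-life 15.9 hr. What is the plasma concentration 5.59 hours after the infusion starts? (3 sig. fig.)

7.58 mg/L

Css = rate / CL = 92.5 / 2.64 = 35.04 mg/L
k = ln 2 / 15.9 = 0.04359 hr⁻¹
C(t) = Css (1 − e^(−kt)) = 35.04 × (1 − e^(−0.2437)) = 35.04 × 0.2163 ≈ 7.58 mg/L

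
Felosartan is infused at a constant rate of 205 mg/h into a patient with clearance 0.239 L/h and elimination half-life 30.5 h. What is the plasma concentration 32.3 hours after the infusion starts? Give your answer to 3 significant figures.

Css = rate / CL = 205 / 0.239 = 857.7 µg/mL
k = ln 2 / 30.5 = 0.02273 h⁻¹
C(t) = Css (1 − e^(−kt)) = 857.7 × (1 − e^(−0.7341)) = 857.7 × 0.5200 ≈ 446 µg/mL

446 µg/mL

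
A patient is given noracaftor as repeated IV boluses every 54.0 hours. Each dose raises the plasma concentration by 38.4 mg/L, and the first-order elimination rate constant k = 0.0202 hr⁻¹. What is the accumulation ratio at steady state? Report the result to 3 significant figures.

Fraction remaining after one interval: e^(−kτ) = e^(−0.02020 × 54.0) = 0.3359
R = 1 / (1 − 0.3359) = 1 / 0.6641 ≈ 1.51

1.51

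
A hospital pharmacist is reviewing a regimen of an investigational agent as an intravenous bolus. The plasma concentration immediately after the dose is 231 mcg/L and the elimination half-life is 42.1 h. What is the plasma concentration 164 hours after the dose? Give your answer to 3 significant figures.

15.5 mcg/L

k = ln 2 / 42.1 = 0.01646 h⁻¹
164 h is 3.895 half-lives, so C = 231 × (1/2)^3.895 = 231 × 0.06720 ≈ 15.5 mcg/L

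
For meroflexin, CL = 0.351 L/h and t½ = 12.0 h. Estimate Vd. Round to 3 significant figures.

k = ln 2 / t½ = ln 2 / 12.0 = 0.05776 h⁻¹
V = CL / k = 0.351 / 0.05776 ≈ 6.08 L

6.08 L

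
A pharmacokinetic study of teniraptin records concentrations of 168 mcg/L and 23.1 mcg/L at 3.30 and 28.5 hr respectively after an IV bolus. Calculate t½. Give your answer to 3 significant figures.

k = ln(C₁/C₂) / (t₂ − t₁) = ln(168/23.1) / (28.5 − 3.30)
  = 1.984 / 25.20 = 0.07874 hr⁻¹
t½ = ln 2 / k = ln 2 / 0.07874 ≈ 8.80 hours

8.80 hours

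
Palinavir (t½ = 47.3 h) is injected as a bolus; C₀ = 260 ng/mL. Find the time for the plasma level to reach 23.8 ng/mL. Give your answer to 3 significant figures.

163 hours

k = ln 2 / 47.3 = 0.01465 h⁻¹
C(t) = C₀ e^(−kt)  ⇒  t = ln(C₀/C) / k
t = ln(260/23.8) / 0.01465 = 2.391 / 0.01465 ≈ 163 hours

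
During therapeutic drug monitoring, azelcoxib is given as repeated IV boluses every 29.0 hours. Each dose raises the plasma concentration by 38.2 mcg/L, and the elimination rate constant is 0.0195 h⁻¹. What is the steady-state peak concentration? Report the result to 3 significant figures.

88.4 mcg/L

Fraction remaining after one interval: e^(−kτ) = e^(−0.01950 × 29.0) = 0.5681
R = 1 / (1 − 0.5681) = 2.315
Css,max = 38.2 × 2.315 ≈ 88.4 mcg/L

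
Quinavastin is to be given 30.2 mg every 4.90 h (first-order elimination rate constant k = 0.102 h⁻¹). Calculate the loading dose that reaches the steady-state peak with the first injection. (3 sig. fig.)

76.8 mg

Accumulation ratio R = 1 / (1 − e^(−kτ)) = 1 / (1 − e^(−0.1020×4.90)) = 1 / (1 − 0.6067) = 2.542
Loading dose = maintenance dose × R = 30.2 × 2.542 ≈ 76.8 mg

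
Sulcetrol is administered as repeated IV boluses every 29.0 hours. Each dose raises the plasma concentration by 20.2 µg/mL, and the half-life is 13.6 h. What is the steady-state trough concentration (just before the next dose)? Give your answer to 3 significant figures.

5.97 µg/mL

k = ln 2 / 13.6 = 0.05097 h⁻¹
Fraction remaining after one interval: e^(−kτ) = e^(−0.05097 × 29.0) = 0.2281
R = 1 / (1 − 0.2281) = 1.295
Css,max = 20.2 × 1.295 = 26.17 µg/mL
Css,min = Css,max × e^(−kτ) = 26.17 × 0.2281 ≈ 5.97 µg/mL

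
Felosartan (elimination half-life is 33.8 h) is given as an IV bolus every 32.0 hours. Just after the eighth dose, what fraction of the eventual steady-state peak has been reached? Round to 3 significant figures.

k = ln 2 / 33.8 = 0.02051 h⁻¹
f_n = 1 − e^(−nkτ) = 1 − e^(−8 × 0.02051 × 32.0) = 1 − e^(−5.250) = 1 − 0.005248 ≈ 0.995

0.995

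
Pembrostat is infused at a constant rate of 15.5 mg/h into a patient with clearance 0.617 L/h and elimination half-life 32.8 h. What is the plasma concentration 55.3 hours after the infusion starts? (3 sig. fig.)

17.3 µg/mL

Css = rate / CL = 15.5 / 0.617 = 25.12 µg/mL
k = ln 2 / 32.8 = 0.02113 h⁻¹
C(t) = Css (1 − e^(−kt)) = 25.12 × (1 − e^(−1.169)) = 25.12 × 0.6892 ≈ 17.3 µg/mL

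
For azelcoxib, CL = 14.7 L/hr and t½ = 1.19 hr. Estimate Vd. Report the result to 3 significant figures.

k = ln 2 / t½ = ln 2 / 1.19 = 0.5825 hr⁻¹
V = CL / k = 14.7 / 0.5825 ≈ 25.2 L

25.2 L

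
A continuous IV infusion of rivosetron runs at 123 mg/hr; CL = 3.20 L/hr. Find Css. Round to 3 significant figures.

Css = infusion rate / CL = 123 / 3.20 ≈ 38.4 µg/mL

38.4 µg/mL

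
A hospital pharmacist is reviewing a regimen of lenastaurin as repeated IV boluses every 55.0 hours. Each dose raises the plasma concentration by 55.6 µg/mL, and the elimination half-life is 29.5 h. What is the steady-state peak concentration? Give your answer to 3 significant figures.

76.7 µg/mL

k = ln 2 / 29.5 = 0.02350 h⁻¹
Fraction remaining after one interval: e^(−kτ) = e^(−0.02350 × 55.0) = 0.2746
R = 1 / (1 − 0.2746) = 1.379
Css,max = 55.6 × 1.379 ≈ 76.7 µg/mL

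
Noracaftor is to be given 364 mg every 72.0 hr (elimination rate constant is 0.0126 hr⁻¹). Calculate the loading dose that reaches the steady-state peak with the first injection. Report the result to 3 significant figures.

610 mg

Accumulation ratio R = 1 / (1 − e^(−kτ)) = 1 / (1 − e^(−0.01260×72.0)) = 1 / (1 − 0.4037) = 1.677
Loading dose = maintenance dose × R = 364 × 1.677 ≈ 610 mg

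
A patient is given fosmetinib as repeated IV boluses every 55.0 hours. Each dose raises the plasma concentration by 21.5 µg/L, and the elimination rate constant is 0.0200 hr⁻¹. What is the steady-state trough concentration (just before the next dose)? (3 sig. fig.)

10.7 µg/L

Fraction remaining after one interval: e^(−kτ) = e^(−0.02000 × 55.0) = 0.3329
R = 1 / (1 − 0.3329) = 1.499
Css,max = 21.5 × 1.499 = 32.23 µg/L
Css,min = Css,max × e^(−kτ) = 32.23 × 0.3329 ≈ 10.7 µg/L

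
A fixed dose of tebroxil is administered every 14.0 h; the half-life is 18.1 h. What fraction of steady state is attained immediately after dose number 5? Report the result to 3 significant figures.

k = ln 2 / 18.1 = 0.03830 h⁻¹
f_n = 1 − e^(−nkτ) = 1 − e^(−5 × 0.03830 × 14.0) = 1 − e^(−2.681) = 1 − 0.06852 ≈ 0.931

0.931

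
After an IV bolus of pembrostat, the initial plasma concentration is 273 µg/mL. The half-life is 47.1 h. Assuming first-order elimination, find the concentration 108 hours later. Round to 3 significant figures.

55.7 µg/mL

k = ln 2 / 47.1 = 0.01472 h⁻¹
C(t) = C₀ e^(−kt) = 273 × e^(−0.01472 × 108) = 273 × e^(−1.589) = 273 × 0.2041 ≈ 55.7 µg/mL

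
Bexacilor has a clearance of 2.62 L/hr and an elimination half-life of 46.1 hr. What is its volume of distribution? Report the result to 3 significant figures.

174 L

k = ln 2 / t½ = ln 2 / 46.1 = 0.01504 hr⁻¹
V = CL / k = 2.62 / 0.01504 ≈ 174 L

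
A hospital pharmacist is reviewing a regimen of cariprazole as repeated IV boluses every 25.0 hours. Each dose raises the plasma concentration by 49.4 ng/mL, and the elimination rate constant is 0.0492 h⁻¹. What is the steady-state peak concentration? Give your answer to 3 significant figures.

69.8 ng/mL

Fraction remaining after one interval: e^(−kτ) = e^(−0.04920 × 25.0) = 0.2923
R = 1 / (1 − 0.2923) = 1.413
Css,max = 49.4 × 1.413 ≈ 69.8 ng/mL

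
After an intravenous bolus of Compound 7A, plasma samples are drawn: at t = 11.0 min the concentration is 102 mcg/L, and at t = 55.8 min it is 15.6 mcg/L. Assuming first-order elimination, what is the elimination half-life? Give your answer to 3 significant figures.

k = ln(C₁/C₂) / (t₂ − t₁) = ln(102/15.6) / (55.8 − 11.0)
  = 1.878 / 44.80 = 0.04191 min⁻¹
t½ = ln 2 / k = ln 2 / 0.04191 ≈ 16.5 minutes

16.5 minutes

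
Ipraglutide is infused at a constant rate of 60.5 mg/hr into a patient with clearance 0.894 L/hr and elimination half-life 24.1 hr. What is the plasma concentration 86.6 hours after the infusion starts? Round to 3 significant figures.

Css = rate / CL = 60.5 / 0.894 = 67.67 µg/mL
k = ln 2 / 24.1 = 0.02876 hr⁻¹
C(t) = Css (1 − e^(−kt)) = 67.67 × (1 − e^(−2.491)) = 67.67 × 0.9172 ≈ 62.1 µg/mL

62.1 µg/mL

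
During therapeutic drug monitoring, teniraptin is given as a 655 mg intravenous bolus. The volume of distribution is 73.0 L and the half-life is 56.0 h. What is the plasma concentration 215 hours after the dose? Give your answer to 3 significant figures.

C₀ = dose / V = 655 / 73.0 = 8.973 µg/mL
k = ln 2 / 56.0 = 0.01238 h⁻¹
C(t) = C₀ e^(−kt) = 8.973 × e^(−0.01238 × 215) = 8.973 × e^(−2.661) = 8.973 × 0.06987 ≈ 0.627 µg/mL

0.627 µg/mL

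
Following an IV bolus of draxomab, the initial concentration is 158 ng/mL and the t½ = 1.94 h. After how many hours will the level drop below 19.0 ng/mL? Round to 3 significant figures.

k = ln 2 / 1.94 = 0.3573 h⁻¹
C(t) = C₀ e^(−kt)  ⇒  t = ln(C₀/C) / k
t = ln(158/19.0) / 0.3573 = 2.118 / 0.3573 ≈ 5.93 hours

5.93 hours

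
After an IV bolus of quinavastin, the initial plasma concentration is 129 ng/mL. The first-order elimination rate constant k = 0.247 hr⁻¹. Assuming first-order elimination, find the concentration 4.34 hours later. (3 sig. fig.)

44.2 ng/mL

C(t) = C₀ e^(−kt) = 129 × e^(−0.2470 × 4.34) = 129 × e^(−1.072) = 129 × 0.3423 ≈ 44.2 ng/mL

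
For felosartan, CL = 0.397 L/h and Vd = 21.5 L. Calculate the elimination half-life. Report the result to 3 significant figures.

k = CL / V = 0.397 / 21.5 = 0.01847 h⁻¹
t½ = ln 2 / k = ln 2 / 0.01847 ≈ 37.5 hours

37.5 hours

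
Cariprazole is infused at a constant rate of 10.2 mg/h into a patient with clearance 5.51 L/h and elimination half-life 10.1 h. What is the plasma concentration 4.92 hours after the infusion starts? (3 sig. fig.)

Css = rate / CL = 10.2 / 5.51 = 1.851 µg/mL
k = ln 2 / 10.1 = 0.06863 h⁻¹
C(t) = Css (1 − e^(−kt)) = 1.851 × (1 − e^(−0.3377)) = 1.851 × 0.2866 ≈ 0.530 µg/mL

0.530 µg/mL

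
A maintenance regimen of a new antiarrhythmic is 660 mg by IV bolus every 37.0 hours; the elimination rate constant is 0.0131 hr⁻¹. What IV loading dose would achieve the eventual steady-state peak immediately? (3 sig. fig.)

1720 mg

Accumulation ratio R = 1 / (1 − e^(−kτ)) = 1 / (1 − e^(−0.01310×37.0)) = 1 / (1 − 0.6159) = 2.603
Loading dose = maintenance dose × R = 660 × 2.603 ≈ 1720 mg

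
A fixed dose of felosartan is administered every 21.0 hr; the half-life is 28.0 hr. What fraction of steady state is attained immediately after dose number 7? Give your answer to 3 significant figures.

0.974

k = ln 2 / 28.0 = 0.02476 hr⁻¹
f_n = 1 − e^(−nkτ) = 1 − e^(−7 × 0.02476 × 21.0) = 1 − e^(−3.639) = 1 − 0.02628 ≈ 0.974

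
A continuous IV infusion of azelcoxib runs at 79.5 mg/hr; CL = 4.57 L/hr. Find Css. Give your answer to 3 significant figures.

Css = infusion rate / CL = 79.5 / 4.57 ≈ 17.4 mg/L

17.4 mg/L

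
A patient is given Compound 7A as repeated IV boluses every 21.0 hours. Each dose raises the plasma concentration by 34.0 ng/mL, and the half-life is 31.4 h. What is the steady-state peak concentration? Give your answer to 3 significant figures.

k = ln 2 / 31.4 = 0.02207 h⁻¹
Fraction remaining after one interval: e^(−kτ) = e^(−0.02207 × 21.0) = 0.6290
R = 1 / (1 − 0.6290) = 2.696
Css,max = 34.0 × 2.696 ≈ 91.7 ng/mL

91.7 ng/mL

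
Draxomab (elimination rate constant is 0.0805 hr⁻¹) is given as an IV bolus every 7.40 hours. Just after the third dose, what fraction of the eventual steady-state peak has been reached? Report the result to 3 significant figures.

f_n = 1 − e^(−nkτ) = 1 − e^(−3 × 0.08050 × 7.40) = 1 − e^(−1.787) = 1 − 0.1674 ≈ 0.833

0.833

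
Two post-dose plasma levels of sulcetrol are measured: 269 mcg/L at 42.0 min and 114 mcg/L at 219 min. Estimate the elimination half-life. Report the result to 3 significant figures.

143 minutes

k = ln(C₁/C₂) / (t₂ − t₁) = ln(269/114) / (219 − 42.0)
  = 0.8585 / 177.0 = 0.004850 min⁻¹
t½ = ln 2 / k = ln 2 / 0.004850 ≈ 143 minutes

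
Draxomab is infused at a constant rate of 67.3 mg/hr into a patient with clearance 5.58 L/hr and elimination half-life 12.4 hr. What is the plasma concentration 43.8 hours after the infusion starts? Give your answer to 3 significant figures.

Css = rate / CL = 67.3 / 5.58 = 12.06 mg/L
k = ln 2 / 12.4 = 0.05590 hr⁻¹
C(t) = Css (1 − e^(−kt)) = 12.06 × (1 − e^(−2.448)) = 12.06 × 0.9136 ≈ 11.0 mg/L

11.0 mg/L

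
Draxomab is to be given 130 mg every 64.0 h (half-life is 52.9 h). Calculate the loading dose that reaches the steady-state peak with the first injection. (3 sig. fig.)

229 mg

k = ln 2 / 52.9 = 0.01310 h⁻¹
Accumulation ratio R = 1 / (1 − e^(−kτ)) = 1 / (1 − e^(−0.01310×64.0)) = 1 / (1 − 0.4323) = 1.762
Loading dose = maintenance dose × R = 130 × 1.762 ≈ 229 mg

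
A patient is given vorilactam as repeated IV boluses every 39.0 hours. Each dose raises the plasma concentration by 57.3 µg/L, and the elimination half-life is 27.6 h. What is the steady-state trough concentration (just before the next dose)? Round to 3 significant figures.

k = ln 2 / 27.6 = 0.02511 h⁻¹
Fraction remaining after one interval: e^(−kτ) = e^(−0.02511 × 39.0) = 0.3755
R = 1 / (1 − 0.3755) = 1.601
Css,max = 57.3 × 1.601 = 91.76 µg/L
Css,min = Css,max × e^(−kτ) = 91.76 × 0.3755 ≈ 34.5 µg/L

34.5 µg/L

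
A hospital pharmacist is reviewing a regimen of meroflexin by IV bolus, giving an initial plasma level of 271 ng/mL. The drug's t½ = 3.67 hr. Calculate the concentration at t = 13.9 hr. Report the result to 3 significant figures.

k = ln 2 / 3.67 = 0.1889 hr⁻¹
C(t) = C₀ e^(−kt) = 271 × e^(−0.1889 × 13.9) = 271 × e^(−2.625) = 271 × 0.07242 ≈ 19.6 ng/mL

19.6 ng/mL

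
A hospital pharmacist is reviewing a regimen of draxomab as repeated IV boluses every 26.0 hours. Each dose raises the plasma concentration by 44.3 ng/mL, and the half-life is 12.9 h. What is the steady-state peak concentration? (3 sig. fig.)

k = ln 2 / 12.9 = 0.05373 h⁻¹
Fraction remaining after one interval: e^(−kτ) = e^(−0.05373 × 26.0) = 0.2473
R = 1 / (1 − 0.2473) = 1.329
Css,max = 44.3 × 1.329 ≈ 58.9 ng/mL

58.9 ng/mL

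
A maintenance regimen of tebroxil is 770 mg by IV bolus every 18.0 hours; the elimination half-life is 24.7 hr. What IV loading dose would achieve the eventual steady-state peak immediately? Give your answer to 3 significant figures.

1940 mg

k = ln 2 / 24.7 = 0.02806 hr⁻¹
Accumulation ratio R = 1 / (1 − e^(−kτ)) = 1 / (1 − e^(−0.02806×18.0)) = 1 / (1 − 0.6034) = 2.522
Loading dose = maintenance dose × R = 770 × 2.522 ≈ 1940 mg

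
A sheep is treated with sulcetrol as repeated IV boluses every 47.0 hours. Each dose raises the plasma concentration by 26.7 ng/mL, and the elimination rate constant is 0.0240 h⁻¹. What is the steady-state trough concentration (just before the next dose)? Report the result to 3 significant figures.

Fraction remaining after one interval: e^(−kτ) = e^(−0.02400 × 47.0) = 0.3237
R = 1 / (1 − 0.3237) = 1.479
Css,max = 26.7 × 1.479 = 39.48 ng/mL
Css,min = Css,max × e^(−kτ) = 39.48 × 0.3237 ≈ 12.8 ng/mL

12.8 ng/mL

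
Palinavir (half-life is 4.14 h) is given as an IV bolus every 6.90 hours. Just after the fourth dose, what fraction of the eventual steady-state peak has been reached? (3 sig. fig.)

0.990

k = ln 2 / 4.14 = 0.1674 h⁻¹
f_n = 1 − e^(−nkτ) = 1 − e^(−4 × 0.1674 × 6.90) = 1 − e^(−4.621) = 1 − 0.009843 ≈ 0.990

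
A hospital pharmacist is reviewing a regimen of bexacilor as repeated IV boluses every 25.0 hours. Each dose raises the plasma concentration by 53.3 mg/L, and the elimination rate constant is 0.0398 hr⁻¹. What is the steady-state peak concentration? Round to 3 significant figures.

Fraction remaining after one interval: e^(−kτ) = e^(−0.03980 × 25.0) = 0.3697
R = 1 / (1 − 0.3697) = 1.587
Css,max = 53.3 × 1.587 ≈ 84.6 mg/L

84.6 mg/L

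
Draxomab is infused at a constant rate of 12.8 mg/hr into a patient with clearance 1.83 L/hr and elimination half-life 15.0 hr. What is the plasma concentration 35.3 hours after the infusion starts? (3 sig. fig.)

5.63 µg/mL

Css = rate / CL = 12.8 / 1.83 = 6.995 µg/mL
k = ln 2 / 15.0 = 0.04621 hr⁻¹
C(t) = Css (1 − e^(−kt)) = 6.995 × (1 − e^(−1.631)) = 6.995 × 0.8043 ≈ 5.63 µg/mL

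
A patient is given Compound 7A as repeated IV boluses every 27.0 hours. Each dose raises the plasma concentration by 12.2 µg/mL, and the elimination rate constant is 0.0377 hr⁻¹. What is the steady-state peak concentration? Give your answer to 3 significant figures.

19.1 µg/mL

Fraction remaining after one interval: e^(−kτ) = e^(−0.03770 × 27.0) = 0.3614
R = 1 / (1 − 0.3614) = 1.566
Css,max = 12.2 × 1.566 ≈ 19.1 µg/mL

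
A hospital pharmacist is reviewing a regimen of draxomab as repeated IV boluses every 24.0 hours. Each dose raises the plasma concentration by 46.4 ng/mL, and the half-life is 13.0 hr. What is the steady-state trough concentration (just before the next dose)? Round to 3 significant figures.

17.9 ng/mL

k = ln 2 / 13.0 = 0.05332 hr⁻¹
Fraction remaining after one interval: e^(−kτ) = e^(−0.05332 × 24.0) = 0.2781
R = 1 / (1 − 0.2781) = 1.385
Css,max = 46.4 × 1.385 = 64.28 ng/mL
Css,min = Css,max × e^(−kτ) = 64.28 × 0.2781 ≈ 17.9 ng/mL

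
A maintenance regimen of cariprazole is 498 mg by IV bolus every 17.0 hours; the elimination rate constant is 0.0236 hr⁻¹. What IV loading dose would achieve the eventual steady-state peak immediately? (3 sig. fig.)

Accumulation ratio R = 1 / (1 − e^(−kτ)) = 1 / (1 − e^(−0.02360×17.0)) = 1 / (1 − 0.6695) = 3.026
Loading dose = maintenance dose × R = 498 × 3.026 ≈ 1510 mg

1510 mg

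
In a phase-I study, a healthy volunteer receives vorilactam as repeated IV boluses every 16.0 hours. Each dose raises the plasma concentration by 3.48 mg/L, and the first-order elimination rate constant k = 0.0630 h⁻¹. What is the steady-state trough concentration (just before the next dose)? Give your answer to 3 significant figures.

2.00 mg/L

Fraction remaining after one interval: e^(−kτ) = e^(−0.06300 × 16.0) = 0.3649
R = 1 / (1 − 0.3649) = 1.575
Css,max = 3.48 × 1.575 = 5.480 mg/L
Css,min = Css,max × e^(−kτ) = 5.480 × 0.3649 ≈ 2.00 mg/L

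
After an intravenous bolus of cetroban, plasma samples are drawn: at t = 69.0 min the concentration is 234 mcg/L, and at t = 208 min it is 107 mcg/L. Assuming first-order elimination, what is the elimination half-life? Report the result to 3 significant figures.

k = ln(C₁/C₂) / (t₂ − t₁) = ln(234/107) / (208 − 69.0)
  = 0.7825 / 139.0 = 0.005629 min⁻¹
t½ = ln 2 / k = ln 2 / 0.005629 ≈ 123 minutes

123 minutes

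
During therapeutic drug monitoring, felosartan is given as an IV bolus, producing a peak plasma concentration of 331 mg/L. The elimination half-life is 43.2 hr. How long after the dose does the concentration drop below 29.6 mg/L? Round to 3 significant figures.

k = ln 2 / 43.2 = 0.01605 hr⁻¹
C(t) = C₀ e^(−kt)  ⇒  t = ln(C₀/C) / k
t = ln(331/29.6) / 0.01605 = 2.414 / 0.01605 ≈ 150 hours

150 hours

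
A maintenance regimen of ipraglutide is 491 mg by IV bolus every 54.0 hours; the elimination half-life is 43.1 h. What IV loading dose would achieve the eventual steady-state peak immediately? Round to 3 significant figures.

846 mg

k = ln 2 / 43.1 = 0.01608 h⁻¹
Accumulation ratio R = 1 / (1 − e^(−kτ)) = 1 / (1 − e^(−0.01608×54.0)) = 1 / (1 − 0.4196) = 1.723
Loading dose = maintenance dose × R = 491 × 1.723 ≈ 846 mg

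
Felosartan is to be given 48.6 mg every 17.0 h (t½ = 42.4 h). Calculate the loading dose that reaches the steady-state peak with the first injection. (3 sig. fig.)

k = ln 2 / 42.4 = 0.01635 h⁻¹
Accumulation ratio R = 1 / (1 − e^(−kτ)) = 1 / (1 − e^(−0.01635×17.0)) = 1 / (1 − 0.7574) = 4.121
Loading dose = maintenance dose × R = 48.6 × 4.121 ≈ 200 mg

200 mg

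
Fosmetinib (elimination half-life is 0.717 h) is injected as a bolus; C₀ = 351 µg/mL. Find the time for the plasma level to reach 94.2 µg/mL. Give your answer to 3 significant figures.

k = ln 2 / 0.717 = 0.9667 h⁻¹
C(t) = C₀ e^(−kt)  ⇒  t = ln(C₀/C) / k
t = ln(351/94.2) / 0.9667 = 1.315 / 0.9667 ≈ 1.36 hours

1.36 hours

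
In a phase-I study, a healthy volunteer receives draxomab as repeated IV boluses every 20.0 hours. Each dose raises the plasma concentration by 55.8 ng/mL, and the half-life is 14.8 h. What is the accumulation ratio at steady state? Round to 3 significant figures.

1.64

k = ln 2 / 14.8 = 0.04683 h⁻¹
Fraction remaining after one interval: e^(−kτ) = e^(−0.04683 × 20.0) = 0.3919
R = 1 / (1 − 0.3919) = 1 / 0.6081 ≈ 1.64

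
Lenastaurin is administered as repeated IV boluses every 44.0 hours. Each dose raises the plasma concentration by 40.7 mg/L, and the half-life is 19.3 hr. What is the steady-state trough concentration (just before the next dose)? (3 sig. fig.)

k = ln 2 / 19.3 = 0.03591 hr⁻¹
Fraction remaining after one interval: e^(−kτ) = e^(−0.03591 × 44.0) = 0.2059
R = 1 / (1 − 0.2059) = 1.259
Css,max = 40.7 × 1.259 = 51.25 mg/L
Css,min = Css,max × e^(−kτ) = 51.25 × 0.2059 ≈ 10.6 mg/L

10.6 mg/L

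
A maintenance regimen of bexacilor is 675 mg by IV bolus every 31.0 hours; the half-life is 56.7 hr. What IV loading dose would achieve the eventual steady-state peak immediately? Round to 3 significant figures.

k = ln 2 / 56.7 = 0.01222 hr⁻¹
Accumulation ratio R = 1 / (1 − e^(−kτ)) = 1 / (1 − e^(−0.01222×31.0)) = 1 / (1 − 0.6846) = 3.170
Loading dose = maintenance dose × R = 675 × 3.170 ≈ 2140 mg

2140 mg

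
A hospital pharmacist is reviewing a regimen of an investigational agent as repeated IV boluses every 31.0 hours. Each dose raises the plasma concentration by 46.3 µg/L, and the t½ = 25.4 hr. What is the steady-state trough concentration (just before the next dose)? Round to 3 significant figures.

34.8 µg/L

k = ln 2 / 25.4 = 0.02729 hr⁻¹
Fraction remaining after one interval: e^(−kτ) = e^(−0.02729 × 31.0) = 0.4291
R = 1 / (1 − 0.4291) = 1.752
Css,max = 46.3 × 1.752 = 81.11 µg/L
Css,min = Css,max × e^(−kτ) = 81.11 × 0.4291 ≈ 34.8 µg/L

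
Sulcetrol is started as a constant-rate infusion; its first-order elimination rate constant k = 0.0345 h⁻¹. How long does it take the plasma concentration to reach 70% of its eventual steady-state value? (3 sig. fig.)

34.9 hours

f = 1 − e^(−kt)  ⇒  t = −ln(1 − f) / k
t = −ln(1 − 0.7) / 0.03450 = 1.204 / 0.03450 ≈ 34.9 hours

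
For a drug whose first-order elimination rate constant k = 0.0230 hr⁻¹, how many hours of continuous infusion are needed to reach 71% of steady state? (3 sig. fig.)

53.8 hours

f = 1 − e^(−kt)  ⇒  t = −ln(1 − f) / k
t = −ln(1 − 0.71) / 0.02300 = 1.238 / 0.02300 ≈ 53.8 hours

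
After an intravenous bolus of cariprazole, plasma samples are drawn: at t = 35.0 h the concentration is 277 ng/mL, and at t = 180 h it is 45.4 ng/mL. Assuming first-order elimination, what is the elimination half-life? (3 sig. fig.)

k = ln(C₁/C₂) / (t₂ − t₁) = ln(277/45.4) / (180 − 35.0)
  = 1.809 / 145.0 = 0.01247 h⁻¹
t½ = ln 2 / k = ln 2 / 0.01247 ≈ 55.6 hours

55.6 hours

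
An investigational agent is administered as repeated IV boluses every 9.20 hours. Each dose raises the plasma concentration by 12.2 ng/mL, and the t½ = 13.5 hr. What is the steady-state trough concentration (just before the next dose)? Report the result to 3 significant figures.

20.2 ng/mL

k = ln 2 / 13.5 = 0.05134 hr⁻¹
Fraction remaining after one interval: e^(−kτ) = e^(−0.05134 × 9.20) = 0.6235
R = 1 / (1 − 0.6235) = 2.656
Css,max = 12.2 × 2.656 = 32.41 ng/mL
Css,min = Css,max × e^(−kτ) = 32.41 × 0.6235 ≈ 20.2 ng/mL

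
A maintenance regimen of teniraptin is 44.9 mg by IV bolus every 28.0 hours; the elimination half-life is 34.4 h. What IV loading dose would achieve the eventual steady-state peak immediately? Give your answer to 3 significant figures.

k = ln 2 / 34.4 = 0.02015 h⁻¹
Accumulation ratio R = 1 / (1 − e^(−kτ)) = 1 / (1 − e^(−0.02015×28.0)) = 1 / (1 − 0.5688) = 2.319
Loading dose = maintenance dose × R = 44.9 × 2.319 ≈ 104 mg

104 mg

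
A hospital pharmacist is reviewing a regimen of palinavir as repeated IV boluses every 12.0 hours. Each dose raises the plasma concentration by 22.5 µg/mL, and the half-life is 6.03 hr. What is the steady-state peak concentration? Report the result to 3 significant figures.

30.1 µg/mL

k = ln 2 / 6.03 = 0.1149 hr⁻¹
Fraction remaining after one interval: e^(−kτ) = e^(−0.1149 × 12.0) = 0.2517
R = 1 / (1 − 0.2517) = 1.336
Css,max = 22.5 × 1.336 ≈ 30.1 µg/mL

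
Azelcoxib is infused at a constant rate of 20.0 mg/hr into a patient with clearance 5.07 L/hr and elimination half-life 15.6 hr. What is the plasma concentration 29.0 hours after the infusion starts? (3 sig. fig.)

Css = rate / CL = 20.0 / 5.07 = 3.945 µg/mL
k = ln 2 / 15.6 = 0.04443 hr⁻¹
C(t) = Css (1 − e^(−kt)) = 3.945 × (1 − e^(−1.289)) = 3.945 × 0.7243 ≈ 2.86 µg/mL

2.86 µg/mL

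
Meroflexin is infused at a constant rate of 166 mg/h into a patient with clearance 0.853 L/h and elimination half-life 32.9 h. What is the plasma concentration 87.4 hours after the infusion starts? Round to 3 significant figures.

164 µg/mL

Css = rate / CL = 166 / 0.853 = 194.6 µg/mL
k = ln 2 / 32.9 = 0.02107 h⁻¹
C(t) = Css (1 − e^(−kt)) = 194.6 × (1 − e^(−1.841)) = 194.6 × 0.8414 ≈ 164 µg/mL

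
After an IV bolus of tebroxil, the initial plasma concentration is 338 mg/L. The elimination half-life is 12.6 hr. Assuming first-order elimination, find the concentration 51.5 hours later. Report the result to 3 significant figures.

k = ln 2 / 12.6 = 0.05501 hr⁻¹
51.5 hr is 4.087 half-lives, so C = 338 × (1/2)^4.087 = 338 × 0.05883 ≈ 19.9 mg/L

19.9 mg/L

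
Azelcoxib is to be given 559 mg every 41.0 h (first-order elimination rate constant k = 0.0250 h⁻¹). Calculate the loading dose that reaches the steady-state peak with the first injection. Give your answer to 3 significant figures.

872 mg

Accumulation ratio R = 1 / (1 − e^(−kτ)) = 1 / (1 − e^(−0.02500×41.0)) = 1 / (1 − 0.3588) = 1.560
Loading dose = maintenance dose × R = 559 × 1.560 ≈ 872 mg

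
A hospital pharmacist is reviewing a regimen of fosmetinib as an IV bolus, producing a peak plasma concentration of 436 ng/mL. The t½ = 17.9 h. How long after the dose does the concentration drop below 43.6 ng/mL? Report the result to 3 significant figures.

k = ln 2 / 17.9 = 0.03872 h⁻¹
C(t) = C₀ e^(−kt)  ⇒  t = ln(C₀/C) / k
t = ln(436/43.6) / 0.03872 = 2.303 / 0.03872 ≈ 59.5 hours

59.5 hours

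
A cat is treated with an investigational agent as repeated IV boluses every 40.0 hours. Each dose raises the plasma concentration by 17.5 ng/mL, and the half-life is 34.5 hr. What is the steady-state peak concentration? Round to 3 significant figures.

k = ln 2 / 34.5 = 0.02009 hr⁻¹
Fraction remaining after one interval: e^(−kτ) = e^(−0.02009 × 40.0) = 0.4477
R = 1 / (1 − 0.4477) = 1.811
Css,max = 17.5 × 1.811 ≈ 31.7 ng/mL

31.7 ng/mL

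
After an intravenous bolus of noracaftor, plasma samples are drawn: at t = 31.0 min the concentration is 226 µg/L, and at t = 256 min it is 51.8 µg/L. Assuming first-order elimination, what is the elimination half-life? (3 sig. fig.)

106 minutes

k = ln(C₁/C₂) / (t₂ − t₁) = ln(226/51.8) / (256 − 31.0)
  = 1.473 / 225.0 = 0.006547 min⁻¹
t½ = ln 2 / k = ln 2 / 0.006547 ≈ 106 minutes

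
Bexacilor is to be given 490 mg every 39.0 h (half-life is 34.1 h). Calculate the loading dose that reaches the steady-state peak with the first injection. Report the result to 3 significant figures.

k = ln 2 / 34.1 = 0.02033 h⁻¹
Accumulation ratio R = 1 / (1 − e^(−kτ)) = 1 / (1 − e^(−0.02033×39.0)) = 1 / (1 − 0.4526) = 1.827
Loading dose = maintenance dose × R = 490 × 1.827 ≈ 895 mg

895 mg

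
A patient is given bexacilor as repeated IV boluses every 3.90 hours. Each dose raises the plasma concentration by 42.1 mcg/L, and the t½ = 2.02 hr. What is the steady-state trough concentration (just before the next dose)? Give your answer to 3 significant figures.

15.0 mcg/L

k = ln 2 / 2.02 = 0.3431 hr⁻¹
Fraction remaining after one interval: e^(−kτ) = e^(−0.3431 × 3.90) = 0.2623
R = 1 / (1 − 0.2623) = 1.356
Css,max = 42.1 × 1.356 = 57.07 mcg/L
Css,min = Css,max × e^(−kτ) = 57.07 × 0.2623 ≈ 15.0 mcg/L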